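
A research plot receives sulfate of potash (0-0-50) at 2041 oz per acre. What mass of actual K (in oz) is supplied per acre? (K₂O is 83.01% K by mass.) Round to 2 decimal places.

K₂O per acre = 2041 × 50% = 1020.5 oz.
Elemental K = 1020.5 × 0.8301 = 847.117 oz per acre.

847.12 oz K per acre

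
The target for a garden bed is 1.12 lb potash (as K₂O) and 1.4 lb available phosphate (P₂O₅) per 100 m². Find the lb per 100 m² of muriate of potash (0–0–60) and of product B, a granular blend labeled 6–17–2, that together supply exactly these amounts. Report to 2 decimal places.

Per-100 m² balance (a = muriate of potash, b = product B):
K₂O: 0.6·a + 0.02·b = 1.12
P₂O₅: 0·a + 0.17·b = 1.4
Solving simultaneously: a = 1.59216, b = 8.23529.

1.59 lb muriate of potash, 8.24 lb product B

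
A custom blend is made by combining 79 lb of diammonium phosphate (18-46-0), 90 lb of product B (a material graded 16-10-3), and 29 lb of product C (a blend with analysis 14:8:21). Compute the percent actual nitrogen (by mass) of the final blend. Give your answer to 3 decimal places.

Total mass = 79 + 90 + 29 = 198 lb.
N mass = 18%×79 + 16%×90 + 14%×29 = 32.68 lb.
% N = 32.68 / 198 = 16.5051%.

16.505% N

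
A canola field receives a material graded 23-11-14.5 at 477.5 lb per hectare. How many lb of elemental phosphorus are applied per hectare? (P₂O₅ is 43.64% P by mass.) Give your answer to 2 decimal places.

22.92 lb P per hectare

P₂O₅ per hectare = 477.5 × 11% = 52.525 lb.
Elemental P = 52.525 × 0.4364 = 22.9219 lb per hectare.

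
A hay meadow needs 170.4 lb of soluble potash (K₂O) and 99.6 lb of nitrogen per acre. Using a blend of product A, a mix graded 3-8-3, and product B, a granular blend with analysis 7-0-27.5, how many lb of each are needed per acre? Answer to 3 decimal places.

Let a = lb of product A, b = lb of product B (per acre).
K₂O: 0.03·a + 0.275·b = 170.4
N: 0.03·a + 0.07·b = 99.6
Solving simultaneously: a = 2514.1463, b = 345.3659.

2514.146 lb product A, 345.366 lb product B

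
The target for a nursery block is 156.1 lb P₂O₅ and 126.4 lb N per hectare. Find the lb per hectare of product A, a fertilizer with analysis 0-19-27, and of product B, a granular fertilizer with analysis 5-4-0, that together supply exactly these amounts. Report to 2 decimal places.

289.37 lb product A, 2528.00 lb product B

Per-hectare balance (a = product A, b = product B):
P₂O₅: 0.19·a + 0.04·b = 156.1
N: 0·a + 0.05·b = 126.4
Solving simultaneously: a = 289.368, b = 2528.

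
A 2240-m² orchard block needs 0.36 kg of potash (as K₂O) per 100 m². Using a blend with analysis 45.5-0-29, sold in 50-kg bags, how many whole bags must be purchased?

1 bags

Product per 100 m² = 0.36 / 29% = 1.24138 kg.
Total product = 1.24138 × 2240 / 100 = 27.8069 kg.
Bags = ⌈27.8069 / 50⌉ = 1.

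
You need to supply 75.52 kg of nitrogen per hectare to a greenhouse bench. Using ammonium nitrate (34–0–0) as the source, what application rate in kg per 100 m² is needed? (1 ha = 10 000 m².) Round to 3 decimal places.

Product per hectare = 75.52 / 34% = 222.118 kg.
Convert to per 100 m²: 222.118 × 0.01 = 2.22118 kg.

2.221 kg of product per hundred sq m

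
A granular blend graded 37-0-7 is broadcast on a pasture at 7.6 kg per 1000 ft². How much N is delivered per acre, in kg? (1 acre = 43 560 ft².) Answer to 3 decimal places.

122.491 kg N per acre

nitrogen per 1000 ft² = 7.6 × 37% = 2.812 kg.
Convert to per acre: 2.812 × 43.56 = 122.4907 kg.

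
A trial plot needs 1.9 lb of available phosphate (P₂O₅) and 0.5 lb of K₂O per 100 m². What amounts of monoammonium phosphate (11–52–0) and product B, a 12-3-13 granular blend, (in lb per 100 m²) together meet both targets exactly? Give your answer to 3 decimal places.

3.432 lb monoammonium phosphate, 3.846 lb product B

With a, b = lb per 100 m² of monoammonium phosphate and product B:
P₂O₅: 0.52·a + 0.03·b = 1.9
K₂O: 0·a + 0.13·b = 0.5
Solving simultaneously: a = 3.43195, b = 3.84615.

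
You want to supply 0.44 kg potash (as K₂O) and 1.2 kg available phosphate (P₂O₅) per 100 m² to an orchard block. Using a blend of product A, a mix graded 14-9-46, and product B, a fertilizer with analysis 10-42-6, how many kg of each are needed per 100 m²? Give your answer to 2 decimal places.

0.60 kg product A, 2.73 kg product B

Per-100 m² balance (a = product A, b = product B):
K₂O: 0.46·a + 0.06·b = 0.44
P₂O₅: 0.09·a + 0.42·b = 1.2
Eliminate b: (row1) − 0.06/0.42·(row2) → 0.447143·a = 0.268571, so a = 0.600639.
Then b = (1.2 − 0.09·0.600639) / 0.42 = 2.72843.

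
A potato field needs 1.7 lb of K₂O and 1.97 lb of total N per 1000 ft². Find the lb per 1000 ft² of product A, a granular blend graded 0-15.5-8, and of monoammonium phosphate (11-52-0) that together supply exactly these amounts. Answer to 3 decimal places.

Let a = lb of product A, b = lb of monoammonium phosphate (per 1000 ft²).
K₂O: 0.08·a + 0·b = 1.7
N: 0·a + 0.11·b = 1.97
Solving simultaneously: a = 21.25, b = 17.9091.

21.250 lb product A, 17.909 lb monoammonium phosphate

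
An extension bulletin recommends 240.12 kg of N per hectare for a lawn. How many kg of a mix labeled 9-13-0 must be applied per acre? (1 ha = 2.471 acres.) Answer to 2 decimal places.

Product per hectare = 240.12 / 9% = 2668 kg.
Convert to per acre: 2668 × 0.404694 = 1079.7248 kg.

1079.72 kg of product per acre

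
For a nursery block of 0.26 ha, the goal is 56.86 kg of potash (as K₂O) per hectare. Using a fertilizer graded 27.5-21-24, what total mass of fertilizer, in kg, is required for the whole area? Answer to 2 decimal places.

61.60 kg

Product per hectare = 56.86 / 24% = 236.917 kg.
Total product = 236.917 × 0.26 = 61.5983 kg.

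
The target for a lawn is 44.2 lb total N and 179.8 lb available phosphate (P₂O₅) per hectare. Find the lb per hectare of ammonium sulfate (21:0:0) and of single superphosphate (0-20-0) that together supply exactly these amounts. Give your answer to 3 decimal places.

210.476 lb ammonium sulfate, 899.000 lb single superphosphate

With a, b = lb per hectare of ammonium sulfate and single superphosphate:
N: 0.21·a + 0·b = 44.2
P₂O₅: 0·a + 0.2·b = 179.8
Solving simultaneously: a = 210.4762, b = 899.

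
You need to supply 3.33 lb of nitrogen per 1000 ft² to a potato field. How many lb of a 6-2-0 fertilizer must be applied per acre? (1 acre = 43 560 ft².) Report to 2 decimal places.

2417.58 lb of product per acre

Product per 1000 ft² = 3.33 / 6% = 55.5 lb.
Convert to per acre: 55.5 × 43.56 = 2417.58 lb.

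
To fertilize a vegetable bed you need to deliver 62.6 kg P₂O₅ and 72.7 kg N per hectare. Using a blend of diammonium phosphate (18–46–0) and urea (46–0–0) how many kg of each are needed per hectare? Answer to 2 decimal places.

Let a = kg of diammonium phosphate, b = kg of urea (per hectare).
P₂O₅: 0.46·a + 0·b = 62.6
N: 0.18·a + 0.46·b = 72.7
Solving simultaneously: a = 136.087, b = 104.792.

136.09 kg diammonium phosphate, 104.79 kg urea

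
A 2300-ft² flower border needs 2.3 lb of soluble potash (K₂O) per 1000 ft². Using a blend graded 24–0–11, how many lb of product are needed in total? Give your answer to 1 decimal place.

48.1 lb

Product per 1000 ft² = 2.3 / 11% = 20.9091 lb.
Total product = 20.9091 × 2300 / 1000 = 48.0909 lb.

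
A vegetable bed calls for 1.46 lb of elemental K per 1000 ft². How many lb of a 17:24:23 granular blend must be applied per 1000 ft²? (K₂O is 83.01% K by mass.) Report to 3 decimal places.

As K₂O: 1.46 / 0.8301 = 1.75882 lb per 1000 ft².
Product per 1000 ft² = 1.75882 / 23% = 7.64706 lb.

7.647 lb of product per thousand sq ft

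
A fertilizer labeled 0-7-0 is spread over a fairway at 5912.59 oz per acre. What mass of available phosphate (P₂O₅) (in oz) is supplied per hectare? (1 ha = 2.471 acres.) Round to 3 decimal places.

P₂O₅ per acre = 5912.59 × 7% = 413.881 oz.
Convert to per hectare: 413.881 × 2.471 = 1022.7007 oz.

1022.701 oz P₂O₅ per hectare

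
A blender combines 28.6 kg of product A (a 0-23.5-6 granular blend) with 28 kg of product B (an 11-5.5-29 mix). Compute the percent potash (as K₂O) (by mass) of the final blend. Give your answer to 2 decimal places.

17.38% K₂O

Total mass = 28.6 + 28 = 56.6 kg.
K₂O mass = 6%×28.6 + 29%×28 = 9.836 kg.
% K₂O = 9.836 / 56.6 = 17.3781%.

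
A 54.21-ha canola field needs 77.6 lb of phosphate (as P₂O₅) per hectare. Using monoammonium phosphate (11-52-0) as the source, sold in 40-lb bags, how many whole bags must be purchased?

203 bags

Product per hectare = 77.6 / 52% = 149.231 lb.
Total product = 149.231 × 54.21 = 8089.8 lb.
Bags = ⌈8089.8 / 40⌉ = 203.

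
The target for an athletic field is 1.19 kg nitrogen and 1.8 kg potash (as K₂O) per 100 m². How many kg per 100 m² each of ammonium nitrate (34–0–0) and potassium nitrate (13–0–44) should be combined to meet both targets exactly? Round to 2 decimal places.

1.94 kg ammonium nitrate, 4.09 kg potassium nitrate

Per-100 m² balance (a = ammonium nitrate, b = potassium nitrate):
N: 0.34·a + 0.13·b = 1.19
K₂O: 0·a + 0.44·b = 1.8
Solving simultaneously: a = 1.93583, b = 4.09091.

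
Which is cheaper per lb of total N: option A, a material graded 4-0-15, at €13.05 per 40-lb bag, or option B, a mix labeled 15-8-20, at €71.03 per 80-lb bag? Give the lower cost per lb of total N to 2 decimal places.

€5.92 per lb N (option B)

option A: N per bag = 40 × 4% = 1.6 lb; cost = 13.05 / 1.6 = €8.1562/lb N.
option B: N per bag = 80 × 15% = 12 lb; cost = 71.03 / 12 = €5.9192/lb N.
option B is cheaper.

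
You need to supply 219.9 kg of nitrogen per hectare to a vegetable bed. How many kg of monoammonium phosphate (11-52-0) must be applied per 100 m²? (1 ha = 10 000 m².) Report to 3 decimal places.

19.991 kg of product per hundred sq m

Product per hectare = 219.9 / 11% = 1999.09 kg.
Convert to per 100 m²: 1999.09 × 0.01 = 19.9909 kg.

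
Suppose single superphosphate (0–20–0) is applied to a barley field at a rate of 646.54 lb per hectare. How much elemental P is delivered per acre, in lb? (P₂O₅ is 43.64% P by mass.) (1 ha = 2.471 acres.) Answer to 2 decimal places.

22.84 lb P per acre

P₂O₅ per hectare = 646.54 × 20% = 129.308 lb.
Elemental P = 129.308 × 0.4364 = 56.43 lb per hectare.
Convert to per acre: 56.43 × 0.404694 = 22.8369 lb.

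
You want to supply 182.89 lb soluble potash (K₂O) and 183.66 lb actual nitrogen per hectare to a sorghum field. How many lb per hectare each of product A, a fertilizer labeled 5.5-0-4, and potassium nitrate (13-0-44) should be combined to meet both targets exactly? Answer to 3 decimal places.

Let a = lb of product A, b = lb of potassium nitrate (per hectare).
K₂O: 0.04·a + 0.44·b = 182.89
N: 0.055·a + 0.13·b = 183.66
Eliminate a: (row1) − 0.04/0.055·(row2) → 0.345455·b = 49.3191, so b = 142.7658.
Back-substitute: a = (182.89 − 0.44·142.7658) / 0.04 = 3001.8263.

3001.826 lb product A, 142.766 lb potassium nitrate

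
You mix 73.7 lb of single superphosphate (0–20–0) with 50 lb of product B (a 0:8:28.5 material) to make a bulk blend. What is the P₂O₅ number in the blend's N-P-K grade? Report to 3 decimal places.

Total mass = 73.7 + 50 = 123.7 lb.
P₂O₅ mass = 20%×73.7 + 8%×50 = 18.74 lb.
% P₂O₅ = 18.74 / 123.7 = 15.1496%.

15.150% P₂O₅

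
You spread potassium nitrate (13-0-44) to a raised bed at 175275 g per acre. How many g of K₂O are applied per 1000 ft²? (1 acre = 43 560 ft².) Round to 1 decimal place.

K₂O per acre = 175275 × 44% = 77121 g.
Convert to per 1000 ft²: 77121 × 0.0229568 = 1770.45 g.

1770.5 g K₂O per thousand sq ft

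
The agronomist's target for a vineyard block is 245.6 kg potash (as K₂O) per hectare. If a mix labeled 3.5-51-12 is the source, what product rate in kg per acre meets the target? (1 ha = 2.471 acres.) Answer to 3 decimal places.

828.275 kg of product per acre

Product per hectare = 245.6 / 12% = 2046.67 kg.
Convert to per acre: 2046.67 × 0.404694 = 828.2747 kg.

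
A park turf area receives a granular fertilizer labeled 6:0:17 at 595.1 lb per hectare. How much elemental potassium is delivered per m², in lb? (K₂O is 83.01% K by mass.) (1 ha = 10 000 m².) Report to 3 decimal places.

K₂O per hectare = 595.1 × 17% = 101.167 lb.
Elemental K = 101.167 × 0.8301 = 83.9787 lb per hectare.
Convert to per m²: 83.9787 × 0.0001 = 0.00839787 lb.

0.008 lb K per sq m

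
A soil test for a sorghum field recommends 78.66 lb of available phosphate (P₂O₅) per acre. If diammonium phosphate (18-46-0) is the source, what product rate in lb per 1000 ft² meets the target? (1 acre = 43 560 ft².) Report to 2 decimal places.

3.93 lb of product per thousand sq ft

Product per acre = 78.66 / 46% = 171 lb.
Convert to per 1000 ft²: 171 × 0.0229568 = 3.92562 lb.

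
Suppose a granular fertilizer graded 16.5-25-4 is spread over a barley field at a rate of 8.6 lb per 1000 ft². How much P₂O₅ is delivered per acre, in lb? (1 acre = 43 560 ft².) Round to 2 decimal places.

P₂O₅ per 1000 ft² = 8.6 × 25% = 2.15 lb.
Convert to per acre: 2.15 × 43.56 = 93.654 lb.

93.65 lb P₂O₅ per acre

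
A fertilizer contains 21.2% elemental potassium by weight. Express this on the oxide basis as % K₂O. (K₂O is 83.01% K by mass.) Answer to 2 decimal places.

%K₂O = 21.2 / 0.8301 = 25.5391%.

25.54% K₂O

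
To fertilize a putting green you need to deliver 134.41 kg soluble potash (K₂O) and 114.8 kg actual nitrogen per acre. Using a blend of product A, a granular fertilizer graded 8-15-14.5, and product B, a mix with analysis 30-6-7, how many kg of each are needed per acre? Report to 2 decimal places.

851.90 kg product A, 155.49 kg product B

With a, b = kg per acre of product A and product B:
K₂O: 0.145·a + 0.07·b = 134.41
N: 0.08·a + 0.3·b = 114.8
Eliminate a: (row1) − 0.145/0.08·(row2) → -0.47375·b = -73.665, so b = 155.493.
Back-substitute: a = (134.41 − 0.07·155.493) / 0.145 = 851.8997.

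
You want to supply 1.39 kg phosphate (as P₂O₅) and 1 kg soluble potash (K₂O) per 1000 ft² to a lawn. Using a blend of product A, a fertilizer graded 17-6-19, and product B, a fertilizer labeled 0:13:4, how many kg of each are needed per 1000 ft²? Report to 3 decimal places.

With a, b = kg per 1000 ft² of product A and product B:
P₂O₅: 0.06·a + 0.13·b = 1.39
K₂O: 0.19·a + 0.04·b = 1
Eliminate a: (row1) − 0.06/0.19·(row2) → 0.117368·b = 1.07421, so b = 9.15247.
Back-substitute: a = (1.39 − 0.13·9.15247) / 0.06 = 3.33632.

3.336 kg product A, 9.152 kg product B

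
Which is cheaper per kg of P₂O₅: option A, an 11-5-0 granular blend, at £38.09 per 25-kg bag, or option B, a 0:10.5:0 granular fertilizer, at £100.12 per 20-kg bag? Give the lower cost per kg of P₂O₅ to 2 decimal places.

option A: P₂O₅ per bag = 25 × 5% = 1.25 kg; cost = 38.09 / 1.25 = £30.4720/kg P₂O₅.
option B: P₂O₅ per bag = 20 × 10.5% = 2.1 kg; cost = 100.12 / 2.1 = £47.6762/kg P₂O₅.
option A is cheaper.

£30.47 per kg P₂O₅ (option A)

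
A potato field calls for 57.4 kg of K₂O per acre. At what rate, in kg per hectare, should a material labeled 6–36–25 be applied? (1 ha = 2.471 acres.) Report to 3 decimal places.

567.342 kg of product per hectare

Product per acre = 57.4 / 25% = 229.6 kg.
Convert to per hectare: 229.6 × 2.471 = 567.3416 kg.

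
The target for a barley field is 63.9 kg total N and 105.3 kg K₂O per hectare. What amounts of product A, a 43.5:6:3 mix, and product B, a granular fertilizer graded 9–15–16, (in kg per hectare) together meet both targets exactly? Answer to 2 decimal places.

Per-hectare balance (a = product A, b = product B):
N: 0.435·a + 0.09·b = 63.9
K₂O: 0.03·a + 0.16·b = 105.3
Eliminate a: (row1) − 0.435/0.03·(row2) → -2.23·b = -1462.95, so b = 656.031.
Back-substitute: a = (63.9 − 0.09·656.031) / 0.435 = 11.1659.

11.17 kg product A, 656.03 kg product B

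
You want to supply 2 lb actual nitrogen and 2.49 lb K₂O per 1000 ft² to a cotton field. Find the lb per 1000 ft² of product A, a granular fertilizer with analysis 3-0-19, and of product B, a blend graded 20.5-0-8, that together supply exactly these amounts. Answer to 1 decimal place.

9.6 lb product A, 8.4 lb product B

Per-1000 ft² balance (a = product A, b = product B):
N: 0.03·a + 0.205·b = 2
K₂O: 0.19·a + 0.08·b = 2.49
Solving simultaneously: a = 9.58824, b = 8.35294.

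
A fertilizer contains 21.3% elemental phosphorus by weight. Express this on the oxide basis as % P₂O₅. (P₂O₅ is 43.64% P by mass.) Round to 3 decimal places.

48.808% P₂O₅

%P₂O₅ = 21.3 / 0.4364 = 48.8084%.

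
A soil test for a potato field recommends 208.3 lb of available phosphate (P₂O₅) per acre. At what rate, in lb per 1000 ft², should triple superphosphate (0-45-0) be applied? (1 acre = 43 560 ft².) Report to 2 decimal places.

10.63 lb of product per thousand sq ft

Product per acre = 208.3 / 45% = 462.889 lb.
Convert to per 1000 ft²: 462.889 × 0.0229568 = 10.6265 lb.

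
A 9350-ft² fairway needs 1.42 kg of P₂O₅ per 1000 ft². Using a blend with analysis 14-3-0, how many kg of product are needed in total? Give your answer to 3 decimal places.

442.567 kg

Product per 1000 ft² = 1.42 / 3% = 47.3333 kg.
Total product = 47.3333 × 9350 / 1000 = 442.5667 kg.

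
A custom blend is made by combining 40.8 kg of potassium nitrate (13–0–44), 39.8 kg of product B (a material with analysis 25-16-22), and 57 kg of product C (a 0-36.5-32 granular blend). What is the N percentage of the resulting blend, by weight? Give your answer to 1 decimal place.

11.1% N

Total mass = 40.8 + 39.8 + 57 = 137.6 kg.
N mass = 13%×40.8 + 25%×39.8 + 0%×57 = 15.254 kg.
% N = 15.254 / 137.6 = 11.0858%.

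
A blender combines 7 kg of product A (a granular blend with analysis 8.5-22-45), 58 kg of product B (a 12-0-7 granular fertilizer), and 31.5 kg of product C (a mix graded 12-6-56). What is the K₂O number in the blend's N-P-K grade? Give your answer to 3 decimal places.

25.751% K₂O

Total mass = 7 + 58 + 31.5 = 96.5 kg.
K₂O mass = 45%×7 + 7%×58 + 56%×31.5 = 24.85 kg.
% K₂O = 24.85 / 96.5 = 25.7513%.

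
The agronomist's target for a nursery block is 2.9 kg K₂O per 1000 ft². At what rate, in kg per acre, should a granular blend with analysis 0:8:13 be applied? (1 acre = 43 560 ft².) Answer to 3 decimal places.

Product per 1000 ft² = 2.9 / 13% = 22.3077 kg.
Convert to per acre: 22.3077 × 43.56 = 971.7231 kg.

971.723 kg of product per acre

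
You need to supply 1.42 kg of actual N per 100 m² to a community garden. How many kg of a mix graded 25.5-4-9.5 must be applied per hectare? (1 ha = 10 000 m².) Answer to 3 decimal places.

556.863 kg of product per hectare

Product per 100 m² = 1.42 / 25.5% = 5.56863 kg.
Convert to per hectare: 5.56863 × 100 = 556.8627 kg.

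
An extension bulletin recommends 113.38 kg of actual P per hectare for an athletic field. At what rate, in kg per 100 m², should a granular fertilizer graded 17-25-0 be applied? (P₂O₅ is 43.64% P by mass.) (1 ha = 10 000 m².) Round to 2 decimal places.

10.39 kg of product per hundred sq m

As P₂O₅: 113.38 / 0.4364 = 259.808 kg per hectare.
Product per hectare = 259.808 / 25% = 1039.23 kg.
Convert to per 100 m²: 1039.23 × 0.01 = 10.3923 kg.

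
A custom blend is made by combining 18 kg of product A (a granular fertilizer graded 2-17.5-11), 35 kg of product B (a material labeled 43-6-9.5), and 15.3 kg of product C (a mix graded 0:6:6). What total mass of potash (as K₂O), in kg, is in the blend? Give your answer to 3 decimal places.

K₂O mass = 11%×18 + 9.5%×35 + 6%×15.3 = 6.223 kg.

6.223 kg K₂O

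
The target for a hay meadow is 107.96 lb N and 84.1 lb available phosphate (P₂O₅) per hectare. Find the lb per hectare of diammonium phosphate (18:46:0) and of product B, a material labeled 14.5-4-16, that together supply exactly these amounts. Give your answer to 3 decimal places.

Let a = lb of diammonium phosphate, b = lb of product B (per hectare).
N: 0.18·a + 0.145·b = 107.96
P₂O₅: 0.46·a + 0.04·b = 84.1
From row1: a = (107.96 − 0.145·b) / 0.18.
Into row2: 0.46·(107.96 − 0.145·b)/0.18 + 0.04·b = 84.1 → b = 580.2286, a = 132.3714.

132.371 lb diammonium phosphate, 580.229 lb product B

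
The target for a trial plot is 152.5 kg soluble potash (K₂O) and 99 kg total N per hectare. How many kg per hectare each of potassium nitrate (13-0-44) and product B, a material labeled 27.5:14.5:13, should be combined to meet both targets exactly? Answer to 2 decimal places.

279.23 kg potassium nitrate, 228.00 kg product B

Let a = kg of potassium nitrate, b = kg of product B (per hectare).
K₂O: 0.44·a + 0.13·b = 152.5
N: 0.13·a + 0.275·b = 99
Eliminate b: (row1) − 0.13/0.275·(row2) → 0.378545·a = 105.7, so a = 279.227.
Then b = (99 − 0.13·279.227) / 0.275 = 228.002.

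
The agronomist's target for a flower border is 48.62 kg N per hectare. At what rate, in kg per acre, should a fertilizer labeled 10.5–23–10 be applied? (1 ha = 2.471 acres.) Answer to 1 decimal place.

187.4 kg of product per acre

Product per hectare = 48.62 / 10.5% = 463.048 kg.
Convert to per acre: 463.048 × 0.404694 = 187.393 kg.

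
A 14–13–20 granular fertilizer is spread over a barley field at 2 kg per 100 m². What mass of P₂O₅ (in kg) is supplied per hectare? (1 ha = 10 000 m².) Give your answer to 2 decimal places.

26.00 kg P₂O₅ per hectare

P₂O₅ per 100 m² = 2 × 13% = 0.26 kg.
Convert to per hectare: 0.26 × 100 = 26 kg.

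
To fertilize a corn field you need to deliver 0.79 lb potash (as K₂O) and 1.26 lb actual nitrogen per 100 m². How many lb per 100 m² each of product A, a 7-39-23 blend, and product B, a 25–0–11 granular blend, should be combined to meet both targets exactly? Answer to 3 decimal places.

1.183 lb product A, 4.709 lb product B

With a, b = lb per 100 m² of product A and product B:
K₂O: 0.23·a + 0.11·b = 0.79
N: 0.07·a + 0.25·b = 1.26
From row1: a = (0.79 − 0.11·b) / 0.23.
Into row2: 0.07·(0.79 − 0.11·b)/0.23 + 0.25·b = 1.26 → b = 4.70884, a = 1.18273.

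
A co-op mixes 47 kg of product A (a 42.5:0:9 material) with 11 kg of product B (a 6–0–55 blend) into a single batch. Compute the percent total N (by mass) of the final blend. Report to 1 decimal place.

Total mass = 47 + 11 = 58 kg.
N mass = 42.5%×47 + 6%×11 = 20.635 kg.
% N = 20.635 / 58 = 35.5776%.

35.6% N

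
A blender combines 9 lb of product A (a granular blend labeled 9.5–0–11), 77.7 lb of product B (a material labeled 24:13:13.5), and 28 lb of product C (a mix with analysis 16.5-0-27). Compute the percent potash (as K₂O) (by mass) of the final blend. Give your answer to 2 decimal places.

Total mass = 9 + 77.7 + 28 = 114.7 lb.
K₂O mass = 11%×9 + 13.5%×77.7 + 27%×28 = 19.0395 lb.
% K₂O = 19.0395 / 114.7 = 16.5994%.

16.60% K₂O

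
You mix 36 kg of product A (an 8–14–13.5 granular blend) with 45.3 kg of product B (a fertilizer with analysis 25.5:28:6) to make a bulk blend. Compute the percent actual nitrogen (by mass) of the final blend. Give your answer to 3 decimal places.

Total mass = 36 + 45.3 = 81.3 kg.
N mass = 8%×36 + 25.5%×45.3 = 14.4315 kg.
% N = 14.4315 / 81.3 = 17.7509%.

17.751% N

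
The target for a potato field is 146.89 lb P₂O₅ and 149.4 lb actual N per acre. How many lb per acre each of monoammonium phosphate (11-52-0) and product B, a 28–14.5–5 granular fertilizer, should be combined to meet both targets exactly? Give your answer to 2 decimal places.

150.14 lb monoammonium phosphate, 474.59 lb product B

Per-acre balance (a = monoammonium phosphate, b = product B):
P₂O₅: 0.52·a + 0.145·b = 146.89
N: 0.11·a + 0.28·b = 149.4
From row1: a = (146.89 − 0.145·b) / 0.52.
Into row2: 0.11·(146.89 − 0.145·b)/0.52 + 0.28·b = 149.4 → b = 474.586, a = 150.144.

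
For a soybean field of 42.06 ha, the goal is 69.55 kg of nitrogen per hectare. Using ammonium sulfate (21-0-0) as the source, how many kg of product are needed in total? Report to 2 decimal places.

13929.87 kg

Product per hectare = 69.55 / 21% = 331.19 kg.
Total product = 331.19 × 42.06 = 13929.871 kg.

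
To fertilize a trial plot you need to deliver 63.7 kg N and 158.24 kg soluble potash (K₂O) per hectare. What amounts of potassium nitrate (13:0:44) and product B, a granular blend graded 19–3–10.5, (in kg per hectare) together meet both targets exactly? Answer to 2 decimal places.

Per-hectare balance (a = potassium nitrate, b = product B):
N: 0.13·a + 0.19·b = 63.7
K₂O: 0.44·a + 0.105·b = 158.24
Solving simultaneously: a = 334.197, b = 106.602.

334.20 kg potassium nitrate, 106.60 kg product B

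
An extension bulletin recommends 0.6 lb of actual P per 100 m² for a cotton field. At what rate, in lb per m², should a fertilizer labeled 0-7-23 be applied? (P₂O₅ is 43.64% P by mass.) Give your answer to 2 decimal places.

0.20 lb of product per sq m

As P₂O₅: 0.6 / 0.4364 = 1.37489 lb per 100 m².
Product per 100 m² = 1.37489 / 7% = 19.6412 lb.
Convert to per m²: 19.6412 × 0.01 = 0.196412 lb.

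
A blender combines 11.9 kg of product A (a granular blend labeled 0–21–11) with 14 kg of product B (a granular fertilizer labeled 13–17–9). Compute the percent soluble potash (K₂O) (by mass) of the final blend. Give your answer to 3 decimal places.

Total mass = 11.9 + 14 = 25.9 kg.
K₂O mass = 11%×11.9 + 9%×14 = 2.569 kg.
% K₂O = 2.569 / 25.9 = 9.91892%.

9.919% K₂O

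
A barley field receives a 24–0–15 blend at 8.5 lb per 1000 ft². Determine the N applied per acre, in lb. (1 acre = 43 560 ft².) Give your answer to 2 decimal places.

nitrogen per 1000 ft² = 8.5 × 24% = 2.04 lb.
Convert to per acre: 2.04 × 43.56 = 88.8624 lb.

88.86 lb N per acre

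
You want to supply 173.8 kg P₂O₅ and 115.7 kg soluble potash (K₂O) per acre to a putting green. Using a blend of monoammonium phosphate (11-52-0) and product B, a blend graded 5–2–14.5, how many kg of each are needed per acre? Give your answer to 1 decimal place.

303.5 kg monoammonium phosphate, 797.9 kg product B

Let a = kg of monoammonium phosphate, b = kg of product B (per acre).
P₂O₅: 0.52·a + 0.02·b = 173.8
K₂O: 0·a + 0.145·b = 115.7
Solving simultaneously: a = 303.541, b = 797.931.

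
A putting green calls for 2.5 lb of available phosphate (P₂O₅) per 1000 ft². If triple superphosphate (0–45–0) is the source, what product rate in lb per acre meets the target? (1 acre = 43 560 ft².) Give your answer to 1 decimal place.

242.0 lb of product per acre

Product per 1000 ft² = 2.5 / 45% = 5.55556 lb.
Convert to per acre: 5.55556 × 43.56 = 242 lb.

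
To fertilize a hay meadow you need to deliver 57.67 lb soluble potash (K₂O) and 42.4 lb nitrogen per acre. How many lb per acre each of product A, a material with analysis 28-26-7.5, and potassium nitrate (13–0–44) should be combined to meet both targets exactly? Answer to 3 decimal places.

98.360 lb product A, 114.302 lb potassium nitrate

Per-acre balance (a = product A, b = potassium nitrate):
K₂O: 0.075·a + 0.44·b = 57.67
N: 0.28·a + 0.13·b = 42.4
Eliminate b: (row1) − 0.44/0.13·(row2) → -0.872692·a = -85.8377, so a = 98.3596.
Then b = (42.4 − 0.28·98.3596) / 0.13 = 114.3023.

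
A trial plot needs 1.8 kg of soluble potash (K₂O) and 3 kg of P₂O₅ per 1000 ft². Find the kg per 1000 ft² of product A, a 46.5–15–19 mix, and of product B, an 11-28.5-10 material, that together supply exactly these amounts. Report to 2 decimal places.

5.44 kg product A, 7.66 kg product B

Let a = kg of product A, b = kg of product B (per 1000 ft²).
K₂O: 0.19·a + 0.1·b = 1.8
P₂O₅: 0.15·a + 0.285·b = 3
From row1: a = (1.8 − 0.1·b) / 0.19.
Into row2: 0.15·(1.8 − 0.1·b)/0.19 + 0.285·b = 3 → b = 7.66284, a = 5.44061.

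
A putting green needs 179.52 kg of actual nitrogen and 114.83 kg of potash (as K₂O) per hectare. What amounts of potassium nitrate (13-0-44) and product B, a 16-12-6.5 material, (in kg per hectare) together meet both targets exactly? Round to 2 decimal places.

With a, b = kg per hectare of potassium nitrate and product B:
N: 0.13·a + 0.16·b = 179.52
K₂O: 0.44·a + 0.065·b = 114.83
From row1: a = (179.52 − 0.16·b) / 0.13.
Into row2: 0.44·(179.52 − 0.16·b)/0.13 + 0.065·b = 114.83 → b = 1034.074, a = 108.216.

108.22 kg potassium nitrate, 1034.07 kg product B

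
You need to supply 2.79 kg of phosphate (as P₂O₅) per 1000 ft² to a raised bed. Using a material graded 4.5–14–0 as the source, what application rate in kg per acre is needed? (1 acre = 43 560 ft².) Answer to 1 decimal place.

Product per 1000 ft² = 2.79 / 14% = 19.9286 kg.
Convert to per acre: 19.9286 × 43.56 = 868.089 kg.

868.1 kg of product per acre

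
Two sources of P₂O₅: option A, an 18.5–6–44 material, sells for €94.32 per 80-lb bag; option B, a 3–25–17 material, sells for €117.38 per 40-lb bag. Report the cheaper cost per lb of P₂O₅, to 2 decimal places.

option A: P₂O₅ per bag = 80 × 6% = 4.8 lb; cost = 94.32 / 4.8 = €19.6500/lb P₂O₅.
option B: P₂O₅ per bag = 40 × 25% = 10 lb; cost = 117.38 / 10 = €11.7380/lb P₂O₅.
option B is cheaper.

€11.74 per lb P₂O₅ (option B)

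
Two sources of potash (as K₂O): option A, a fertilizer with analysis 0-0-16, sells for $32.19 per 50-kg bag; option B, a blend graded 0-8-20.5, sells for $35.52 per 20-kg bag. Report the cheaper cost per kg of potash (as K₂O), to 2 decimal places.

option A: K₂O per bag = 50 × 16% = 8 kg; cost = 32.19 / 8 = $4.0237/kg K₂O.
option B: K₂O per bag = 20 × 20.5% = 4.1 kg; cost = 35.52 / 4.1 = $8.6634/kg K₂O.
option A is cheaper.

$4.02 per kg K₂O (option A)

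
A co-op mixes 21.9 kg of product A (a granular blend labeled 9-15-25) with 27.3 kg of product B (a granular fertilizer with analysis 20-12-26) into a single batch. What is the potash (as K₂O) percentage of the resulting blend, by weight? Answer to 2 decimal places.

Total mass = 21.9 + 27.3 = 49.2 kg.
K₂O mass = 25%×21.9 + 26%×27.3 = 12.573 kg.
% K₂O = 12.573 / 49.2 = 25.5549%.

25.55% K₂O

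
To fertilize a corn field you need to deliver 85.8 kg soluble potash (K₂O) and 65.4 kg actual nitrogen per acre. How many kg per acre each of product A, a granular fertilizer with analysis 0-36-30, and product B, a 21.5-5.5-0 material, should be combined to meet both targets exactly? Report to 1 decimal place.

With a, b = kg per acre of product A and product B:
K₂O: 0.3·a + 0·b = 85.8
N: 0·a + 0.215·b = 65.4
Solving simultaneously: a = 286, b = 304.186.

286.0 kg product A, 304.2 kg product B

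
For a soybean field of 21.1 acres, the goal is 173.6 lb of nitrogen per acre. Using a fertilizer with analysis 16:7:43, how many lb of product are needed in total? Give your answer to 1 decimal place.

22893.5 lb

Product per acre = 173.6 / 16% = 1085 lb.
Total product = 1085 × 21.1 = 22893.5 lb.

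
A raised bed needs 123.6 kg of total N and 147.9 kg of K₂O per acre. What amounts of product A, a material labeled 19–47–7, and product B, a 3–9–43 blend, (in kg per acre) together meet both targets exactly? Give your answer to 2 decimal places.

611.95 kg product A, 244.33 kg product B

With a, b = kg per acre of product A and product B:
N: 0.19·a + 0.03·b = 123.6
K₂O: 0.07·a + 0.43·b = 147.9
From row1: a = (123.6 − 0.03·b) / 0.19.
Into row2: 0.07·(123.6 − 0.03·b)/0.19 + 0.43·b = 147.9 → b = 244.334, a = 611.947.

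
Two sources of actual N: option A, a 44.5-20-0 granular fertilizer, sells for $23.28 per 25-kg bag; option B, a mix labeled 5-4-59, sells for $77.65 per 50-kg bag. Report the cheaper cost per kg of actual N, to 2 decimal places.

option A: N per bag = 25 × 44.5% = 11.125 kg; cost = 23.28 / 11.125 = $2.0926/kg N.
option B: N per bag = 50 × 5% = 2.5 kg; cost = 77.65 / 2.5 = $31.0600/kg N.
option A is cheaper.

$2.09 per kg N (option A)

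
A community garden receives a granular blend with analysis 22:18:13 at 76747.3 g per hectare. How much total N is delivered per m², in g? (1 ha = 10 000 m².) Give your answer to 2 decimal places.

nitrogen per hectare = 76747.3 × 22% = 16884.4 g.
Convert to per m²: 16884.4 × 0.0001 = 1.68844 g.

1.69 g N per sq m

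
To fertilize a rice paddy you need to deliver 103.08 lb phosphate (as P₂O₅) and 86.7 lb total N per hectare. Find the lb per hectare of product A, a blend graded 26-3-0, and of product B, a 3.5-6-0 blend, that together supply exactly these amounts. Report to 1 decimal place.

109.6 lb product A, 1663.2 lb product B

With a, b = lb per hectare of product A and product B:
P₂O₅: 0.03·a + 0.06·b = 103.08
N: 0.26·a + 0.035·b = 86.7
Solving simultaneously: a = 109.567, b = 1663.22.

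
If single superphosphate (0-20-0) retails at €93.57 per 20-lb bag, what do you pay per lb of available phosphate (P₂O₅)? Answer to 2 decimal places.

P₂O₅ in bag = 20 × 20% = 4 lb.
Cost per lb P₂O₅ = €93.57 / 4 = €23.3925.

€23.39 per lb P₂O₅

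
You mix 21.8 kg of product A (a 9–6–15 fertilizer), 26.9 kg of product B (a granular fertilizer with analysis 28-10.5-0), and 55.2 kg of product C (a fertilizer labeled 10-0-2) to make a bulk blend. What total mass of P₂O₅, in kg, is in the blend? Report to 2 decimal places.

P₂O₅ mass = 6%×21.8 + 10.5%×26.9 + 0%×55.2 = 4.1325 kg.

4.13 kg P₂O₅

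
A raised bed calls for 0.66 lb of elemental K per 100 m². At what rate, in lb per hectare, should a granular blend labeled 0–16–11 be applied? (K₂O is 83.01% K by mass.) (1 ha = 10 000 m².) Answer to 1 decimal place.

As K₂O: 0.66 / 0.8301 = 0.795085 lb per 100 m².
Product per 100 m² = 0.795085 / 11% = 7.22804 lb.
Convert to per hectare: 7.22804 × 100 = 722.804 lb.

722.8 lb of product per hectare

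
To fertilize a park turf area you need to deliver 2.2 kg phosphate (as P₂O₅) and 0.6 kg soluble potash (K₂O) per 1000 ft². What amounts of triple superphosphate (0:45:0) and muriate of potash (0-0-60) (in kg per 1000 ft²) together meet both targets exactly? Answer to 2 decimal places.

4.89 kg triple superphosphate, 1.00 kg muriate of potash

Per-1000 ft² balance (a = triple superphosphate, b = muriate of potash):
P₂O₅: 0.45·a + 0·b = 2.2
K₂O: 0·a + 0.6·b = 0.6
Solving simultaneously: a = 4.88889, b = 1.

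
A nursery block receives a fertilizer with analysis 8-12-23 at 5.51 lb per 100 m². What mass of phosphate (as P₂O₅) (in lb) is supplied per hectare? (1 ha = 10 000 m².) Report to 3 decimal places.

66.120 lb P₂O₅ per hectare

P₂O₅ per 100 m² = 5.51 × 12% = 0.6612 lb.
Convert to per hectare: 0.6612 × 100 = 66.12 lb.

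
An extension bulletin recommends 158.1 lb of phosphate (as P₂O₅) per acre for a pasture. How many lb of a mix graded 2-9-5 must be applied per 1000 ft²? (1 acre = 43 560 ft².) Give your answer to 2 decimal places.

Product per acre = 158.1 / 9% = 1756.67 lb.
Convert to per 1000 ft²: 1756.67 × 0.0229568 = 40.3275 lb.

40.33 lb of product per thousand sq ft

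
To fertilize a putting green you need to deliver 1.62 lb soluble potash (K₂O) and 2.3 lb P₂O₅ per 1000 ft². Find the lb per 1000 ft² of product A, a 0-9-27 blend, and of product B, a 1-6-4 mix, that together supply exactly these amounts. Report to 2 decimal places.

Per-1000 ft² balance (a = product A, b = product B):
K₂O: 0.27·a + 0.04·b = 1.62
P₂O₅: 0.09·a + 0.06·b = 2.3
From row1: a = (1.62 − 0.04·b) / 0.27.
Into row2: 0.09·(1.62 − 0.04·b)/0.27 + 0.06·b = 2.3 → b = 37.7143, a = 0.412698.

0.41 lb product A, 37.71 lb product B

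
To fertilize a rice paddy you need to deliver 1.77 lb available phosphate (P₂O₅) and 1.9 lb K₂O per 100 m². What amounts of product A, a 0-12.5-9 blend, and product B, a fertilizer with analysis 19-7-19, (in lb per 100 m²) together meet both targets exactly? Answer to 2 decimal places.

Let a = lb of product A, b = lb of product B (per 100 m²).
P₂O₅: 0.125·a + 0.07·b = 1.77
K₂O: 0.09·a + 0.19·b = 1.9
Solving simultaneously: a = 11.6504, b = 4.48138.

11.65 lb product A, 4.48 lb product B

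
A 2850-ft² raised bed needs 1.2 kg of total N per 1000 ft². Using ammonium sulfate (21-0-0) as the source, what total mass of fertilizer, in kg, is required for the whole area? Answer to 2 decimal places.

16.29 kg

Product per 1000 ft² = 1.2 / 21% = 5.71429 kg.
Total product = 5.71429 × 2850 / 1000 = 16.2857 kg.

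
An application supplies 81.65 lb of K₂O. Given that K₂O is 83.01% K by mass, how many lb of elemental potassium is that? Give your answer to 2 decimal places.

67.78 lb K

K = 81.65 × 0.8301 = 67.7777 lb.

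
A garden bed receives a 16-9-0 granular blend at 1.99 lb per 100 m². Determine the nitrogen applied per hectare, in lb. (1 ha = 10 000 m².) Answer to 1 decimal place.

nitrogen per 100 m² = 1.99 × 16% = 0.3184 lb.
Convert to per hectare: 0.3184 × 100 = 31.84 lb.

31.8 lb N per hectare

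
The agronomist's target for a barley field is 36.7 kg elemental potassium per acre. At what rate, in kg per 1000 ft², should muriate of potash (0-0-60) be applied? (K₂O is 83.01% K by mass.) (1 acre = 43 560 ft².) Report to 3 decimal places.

1.692 kg of product per thousand sq ft

As K₂O: 36.7 / 0.8301 = 44.2115 kg per acre.
Product per acre = 44.2115 / 60% = 73.6859 kg.
Convert to per 1000 ft²: 73.6859 × 0.0229568 = 1.6916 kg.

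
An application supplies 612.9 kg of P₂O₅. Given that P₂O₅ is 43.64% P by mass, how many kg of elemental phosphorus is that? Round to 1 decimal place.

P = 612.9 × 0.4364 = 267.47 kg.

267.5 kg P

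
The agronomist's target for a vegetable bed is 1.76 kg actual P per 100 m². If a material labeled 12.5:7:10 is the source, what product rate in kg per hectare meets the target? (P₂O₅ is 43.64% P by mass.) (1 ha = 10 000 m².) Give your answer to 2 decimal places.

5761.42 kg of product per hectare

As P₂O₅: 1.76 / 0.4364 = 4.033 kg per 100 m².
Product per 100 m² = 4.033 / 7% = 57.6142 kg.
Convert to per hectare: 57.6142 × 100 = 5761.4246 kg.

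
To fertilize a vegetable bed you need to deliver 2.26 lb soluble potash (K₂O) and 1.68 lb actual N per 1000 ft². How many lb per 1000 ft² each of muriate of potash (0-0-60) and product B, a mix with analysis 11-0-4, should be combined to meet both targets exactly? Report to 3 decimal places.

2.748 lb muriate of potash, 15.273 lb product B

Let a = lb of muriate of potash, b = lb of product B (per 1000 ft²).
K₂O: 0.6·a + 0.04·b = 2.26
N: 0·a + 0.11·b = 1.68
Solving simultaneously: a = 2.74848, b = 15.2727.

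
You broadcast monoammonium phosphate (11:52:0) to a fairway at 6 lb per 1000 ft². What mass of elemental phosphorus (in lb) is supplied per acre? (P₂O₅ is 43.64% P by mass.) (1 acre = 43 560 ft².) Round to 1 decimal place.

P₂O₅ per 1000 ft² = 6 × 52% = 3.12 lb.
Elemental P = 3.12 × 0.4364 = 1.36157 lb per 1000 ft².
Convert to per acre: 1.36157 × 43.56 = 59.3099 lb.

59.3 lb P per acre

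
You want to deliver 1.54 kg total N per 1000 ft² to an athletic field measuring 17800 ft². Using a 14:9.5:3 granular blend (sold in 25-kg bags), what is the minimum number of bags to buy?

Product per 1000 ft² = 1.54 / 14% = 11 kg.
Total product = 11 × 17800 / 1000 = 195.8 kg.
Bags = ⌈195.8 / 25⌉ = 8.

8 bags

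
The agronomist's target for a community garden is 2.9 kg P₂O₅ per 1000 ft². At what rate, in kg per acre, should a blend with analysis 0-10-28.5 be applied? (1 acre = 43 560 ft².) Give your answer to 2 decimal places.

Product per 1000 ft² = 2.9 / 10% = 29 kg.
Convert to per acre: 29 × 43.56 = 1263.24 kg.

1263.24 kg of product per acre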